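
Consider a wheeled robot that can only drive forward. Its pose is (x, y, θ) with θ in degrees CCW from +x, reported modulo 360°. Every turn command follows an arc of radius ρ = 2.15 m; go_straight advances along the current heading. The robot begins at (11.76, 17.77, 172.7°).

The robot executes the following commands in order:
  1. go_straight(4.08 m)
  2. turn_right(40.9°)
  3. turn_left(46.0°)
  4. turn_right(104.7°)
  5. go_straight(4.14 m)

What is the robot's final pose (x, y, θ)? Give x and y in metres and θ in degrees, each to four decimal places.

set_pose: (x, y, θ) = (11.7600, 17.7700, 172.7000°), ρ = 2.15
go_straight(4.08): x += 4.08·cos θ, y += 4.08·sin θ → (7.7131, 18.2884, 172.7000°)
turn_right(40.9°): centre at ρ to the right, rotate −40.9° → (6.3835, 18.9880, 131.8000°)
turn_left(46.0°): centre at ρ to the left, rotate +46.0° → (4.8632, 19.7033, 177.8000°)
turn_right(104.7°): centre at ρ to the right, rotate −104.7° → (2.8886, 22.4767, 73.1000°)
go_straight(4.14): x += 4.14·cos θ, y += 4.14·sin θ → (4.0921, 26.4380, 73.1000°)

(4.0921, 26.4380, 73.1000°)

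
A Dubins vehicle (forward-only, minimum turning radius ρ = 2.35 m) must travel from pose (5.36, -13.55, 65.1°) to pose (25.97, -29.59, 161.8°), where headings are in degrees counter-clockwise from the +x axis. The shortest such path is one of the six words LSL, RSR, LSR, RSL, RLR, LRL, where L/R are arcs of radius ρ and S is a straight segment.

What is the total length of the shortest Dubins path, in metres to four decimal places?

Let ψ = atan2(Δy, Δx) = atan2(-16.04, 20.61) = -37.8923° be the start→goal bearing.
Normalize: d = |goal − start| / ρ = 26.116158/2.35 = 11.113259, α = (θ_start − ψ) mod 360° = 102.9923° = 1.797555 rad, β = (θ_goal − ψ) mod 360° = 199.6923° = 3.485288 rad.
Common terms: sin α = 0.974400, cos α = -0.224820, sin β = -0.336969, cos β = -0.941516, cos(α−β) = -0.116671, d² = 123.504518. Work in radians in the unit-radius frame; every candidate has L = ρ·(t + p + q).
LSL: p² = 2 + d² − 2cos(α−β) + 2d(sin α − sin β) = 154.885026; p = √p² = 12.445281; φ = atan2(cos β − cos α, d + sin α − sin β) = -0.057620 rad; t = (φ − α) mod 2π = 4.428011 rad, q = (β − φ) mod 2π = 3.542908 rad → L = 2.35·(4.428011 + 12.445281 + 3.542908) = 2.35·20.416200 = 47.978070 m
RSR: p² = 2 + d² − 2cos(α−β) + 2d(sin β − sin α) = 96.590693; p = √p² = 9.828056; φ = atan2(cos α − cos β, d − sin α + sin β) = 0.072988 rad; t = (α − φ) mod 2π = 1.724567 rad, q = (φ − β) mod 2π = 2.870885 rad → L = 2.35·(1.724567 + 9.828056 + 2.870885) = 2.35·14.423508 = 33.895245 m
LSR: p² = d² − 2 + 2cos(α−β) + 2d(sin α + sin β) = 135.439059; p = √p² = 11.637829; φ = atan2(−cos α − cos β, d + sin α + sin β) − atan2(−2, p) = 0.269124 rad; t = (φ − α) mod 2π = 4.754754 rad, q = (φ − β) mod 2π = 3.067021 rad → L = 2.35·(4.754754 + 11.637829 + 3.067021) = 2.35·19.459604 = 45.730069 m
RSL: p² = d² − 2 + 2cos(α−β) − 2d(sin α + sin β) = 107.103293; p = √p² = 10.349072; φ = atan2(cos α + cos β, d − sin α − sin β) − atan2(2, p) = -0.301780 rad; t = (α − φ) mod 2π = 2.099335 rad, q = (β − φ) mod 2π = 3.787068 rad → L = 2.35·(2.099335 + 10.349072 + 3.787068) = 2.35·16.235475 = 38.153366 m
RLR: c = (6 − d² + 2cos(α−β) + 2d(sin α − sin β))/8 = -11.073837, |c| > 1 → infeasible
LRL: c = (6 − d² + 2cos(α−β) − 2d(sin α − sin β))/8 = -18.360628, |c| > 1 → infeasible
Shortest: RSR with L = 33.895245 m ≈ 33.8952 m

33.8952 m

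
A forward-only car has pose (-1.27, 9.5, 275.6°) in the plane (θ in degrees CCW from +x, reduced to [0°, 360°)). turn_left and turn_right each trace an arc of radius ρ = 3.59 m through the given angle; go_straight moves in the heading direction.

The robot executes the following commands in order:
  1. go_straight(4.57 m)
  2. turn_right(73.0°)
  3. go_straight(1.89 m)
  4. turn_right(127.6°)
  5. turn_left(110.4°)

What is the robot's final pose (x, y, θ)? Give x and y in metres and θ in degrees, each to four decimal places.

set_pose: (x, y, θ) = (-1.2700, 9.5000, 275.6000°), ρ = 3.59
go_straight(4.57): x += 4.57·cos θ, y += 4.57·sin θ → (-0.8240, 4.9518, 275.6000°)
turn_right(73.0°): centre at ρ to the right, rotate −73.0° → (-3.0173, 1.2872, 202.6000°)
go_straight(1.89): x += 1.89·cos θ, y += 1.89·sin θ → (-4.7622, 0.5608, 202.6000°)
turn_right(127.6°): centre at ρ to the right, rotate −127.6° → (-9.6095, 4.8043, 75.0000°)
turn_left(110.4°): centre at ρ to the left, rotate +110.4° → (-13.4150, 9.3076, 185.4000°)

(-13.4150, 9.3076, 185.4000°)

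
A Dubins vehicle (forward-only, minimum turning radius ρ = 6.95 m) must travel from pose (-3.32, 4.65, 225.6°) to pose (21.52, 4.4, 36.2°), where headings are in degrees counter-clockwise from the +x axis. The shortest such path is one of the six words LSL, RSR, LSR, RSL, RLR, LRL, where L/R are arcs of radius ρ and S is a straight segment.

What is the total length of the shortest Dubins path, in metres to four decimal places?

39.4862 m

Let ψ = atan2(Δy, Δx) = atan2(-0.25, 24.84) = -0.5766° be the start→goal bearing.
Normalize: d = |goal − start| / ρ = 24.841258/6.95 = 3.574282, α = (θ_start − ψ) mod 360° = 226.1766° = 3.947527 rad, β = (θ_goal − ψ) mod 360° = 36.7766° = 0.641873 rad.
Common terms: sin α = -0.721478, cos α = -0.692438, sin β = 0.598697, cos β = 0.800976, cos(α−β) = -0.986572, d² = 12.775490. Work in radians in the unit-radius frame; every candidate has L = ρ·(t + p + q).
LSL: p² = 2 + d² − 2cos(α−β) + 2d(sin α − sin β) = 7.311281; p = √p² = 2.703938; φ = atan2(cos β − cos α, d + sin α − sin β) = 0.585133 rad; t = (φ − α) mod 2π = 2.920792 rad, q = (β − φ) mod 2π = 0.056740 rad → L = 6.95·(2.920792 + 2.703938 + 0.056740) = 6.95·5.681470 = 39.486215 m
RSR: p² = 2 + d² − 2cos(α−β) + 2d(sin β − sin α) = 26.185987; p = √p² = 5.117225; φ = atan2(cos α − cos β, d − sin α + sin β) = -0.296151 rad; t = (α − φ) mod 2π = 4.243677 rad, q = (φ − β) mod 2π = 5.345162 rad → L = 6.95·(4.243677 + 5.117225 + 5.345162) = 6.95·14.706063 = 102.207141 m
LSR: p² = d² − 2 + 2cos(α−β) + 2d(sin α + sin β) = 7.924638; p = √p² = 2.815073; φ = atan2(−cos α − cos β, d + sin α + sin β) − atan2(−2, p) = 0.586276 rad; t = (φ − α) mod 2π = 2.921935 rad, q = (φ − β) mod 2π = 6.227588 rad → L = 6.95·(2.921935 + 2.815073 + 6.227588) = 6.95·11.964596 = 83.153942 m
RSL: p² = d² − 2 + 2cos(α−β) − 2d(sin α + sin β) = 9.680053; p = √p² = 3.111278; φ = atan2(cos α + cos β, d − sin α − sin β) − atan2(2, p) = -0.541964 rad; t = (α − φ) mod 2π = 4.489490 rad, q = (β − φ) mod 2π = 1.183837 rad → L = 6.95·(4.489490 + 3.111278 + 1.183837) = 6.95·8.784605 = 61.053008 m
RLR: c = (6 − d² + 2cos(α−β) + 2d(sin α − sin β))/8 = -2.273248, |c| > 1 → infeasible
LRL: c = (6 − d² + 2cos(α−β) − 2d(sin α − sin β))/8 = 0.086090; p = 2π − arccos c = 4.798586 rad; φ = atan2(cos β − cos α, d + sin α − sin β) = 0.585133 rad; t = (φ − α + p/2) mod 2π = 5.320084 rad, q = (β − α − t + p) mod 2π = 2.456033 rad → L = 6.95·(5.320084 + 4.798586 + 2.456033) = 6.95·12.574703 = 87.394184 m
Shortest: LSL with L = 39.486215 m ≈ 39.4862 m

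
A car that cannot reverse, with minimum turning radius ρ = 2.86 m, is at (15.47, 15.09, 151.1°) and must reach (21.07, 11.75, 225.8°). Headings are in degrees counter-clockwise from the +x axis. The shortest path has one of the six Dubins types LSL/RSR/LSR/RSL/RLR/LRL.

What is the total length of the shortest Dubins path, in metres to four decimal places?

18.6593 m

Let ψ = atan2(Δy, Δx) = atan2(-3.34, 5.60) = -30.8131° be the start→goal bearing.
Normalize: d = |goal − start| / ρ = 6.520399/2.86 = 2.279860, α = (θ_start − ψ) mod 360° = 181.9131° = 3.174982 rad, β = (θ_goal − ψ) mod 360° = 256.6131° = 4.478743 rad.
Common terms: sin α = -0.033383, cos α = -0.999443, sin β = -0.972829, cos β = -0.231526, cos(α−β) = 0.263873, d² = 5.197760. Work in radians in the unit-radius frame; every candidate has L = ρ·(t + p + q).
LSL: p² = 2 + d² − 2cos(α−β) + 2d(sin α − sin β) = 10.953623; p = √p² = 3.309626; φ = atan2(cos β − cos α, d + sin α − sin β) = 0.234159 rad; t = (φ − α) mod 2π = 3.342363 rad, q = (β − φ) mod 2π = 4.244584 rad → L = 2.86·(3.342363 + 3.309626 + 4.244584) = 2.86·10.896572 = 31.164196 m
RSR: p² = 2 + d² − 2cos(α−β) + 2d(sin β − sin α) = 2.386405; p = √p² = 1.544799; φ = atan2(cos α − cos β, d − sin α + sin β) = -0.520251 rad; t = (α − φ) mod 2π = 3.695233 rad, q = (φ − β) mod 2π = 1.284192 rad → L = 2.86·(3.695233 + 1.544799 + 1.284192) = 2.86·6.524224 = 18.659280 m
LSR: p² = d² − 2 + 2cos(α−β) + 2d(sin α + sin β) = -0.862536 < 0 → infeasible
RSL: p² = d² − 2 + 2cos(α−β) − 2d(sin α + sin β) = 8.313549; p = √p² = 2.883323; φ = atan2(cos α + cos β, d − sin α − sin β) − atan2(2, p) = -0.964869 rad; t = (α − φ) mod 2π = 4.139851 rad, q = (β − φ) mod 2π = 5.443612 rad → L = 2.86·(4.139851 + 2.883323 + 5.443612) = 2.86·12.466786 = 35.655007 m
RLR: c = (6 − d² + 2cos(α−β) + 2d(sin α − sin β))/8 = 0.701699; p = 2π − arccos c = 5.490169 rad; φ = atan2(cos α − cos β, d − sin α + sin β) = -0.520251 rad; t = (α − φ + p/2) mod 2π = 0.157132 rad, q = (α − β − t + p) mod 2π = 4.029276 rad → L = 2.86·(0.157132 + 5.490169 + 4.029276) = 2.86·9.676577 = 27.675009 m
LRL: c = (6 − d² + 2cos(α−β) − 2d(sin α − sin β))/8 = -0.369203; p = 2π − arccos c = 4.334238 rad; φ = atan2(cos β − cos α, d + sin α − sin β) = 0.234159 rad; t = (φ − α + p/2) mod 2π = 5.509482 rad, q = (β − α − t + p) mod 2π = 0.128517 rad → L = 2.86·(5.509482 + 4.334238 + 0.128517) = 2.86·9.972237 = 28.520597 m
Shortest: RSR with L = 18.659280 m ≈ 18.6593 m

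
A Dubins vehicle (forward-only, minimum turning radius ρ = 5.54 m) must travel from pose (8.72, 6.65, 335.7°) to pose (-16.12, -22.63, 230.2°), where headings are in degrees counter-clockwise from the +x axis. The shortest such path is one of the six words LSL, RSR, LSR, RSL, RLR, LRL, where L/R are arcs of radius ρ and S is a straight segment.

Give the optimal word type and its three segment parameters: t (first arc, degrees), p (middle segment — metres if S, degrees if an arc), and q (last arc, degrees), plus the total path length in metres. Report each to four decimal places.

RSL: t = 118.5389°, p = 31.3661 m, q = 13.0389°, L = 44.0885 m

Let ψ = atan2(Δy, Δx) = atan2(-29.28, -24.84) = -130.3100° be the start→goal bearing.
Normalize: d = |goal − start| / ρ = 38.397187/5.54 = 6.930900, α = (θ_start − ψ) mod 360° = 106.0100° = 1.850223 rad, β = (θ_goal − ψ) mod 360° = 0.5100° = 0.008901 rad.
Common terms: sin α = 0.961214, cos α = -0.275804, sin β = 0.008900, cos β = 0.999960, cos(α−β) = -0.267238, d² = 48.037378. Work in radians in the unit-radius frame; every candidate has L = ρ·(t + p + q).
LSL: p² = 2 + d² − 2cos(α−β) + 2d(sin α − sin β) = 63.772633; p = √p² = 7.985777; φ = atan2(cos β − cos α, d + sin α − sin β) = 0.160442 rad; t = (φ − α) mod 2π = 4.593405 rad, q = (β − φ) mod 2π = 6.131644 rad → L = 5.54·(4.593405 + 7.985777 + 6.131644) = 5.54·18.710825 = 103.657971 m
RSR: p² = 2 + d² − 2cos(α−β) + 2d(sin β − sin α) = 37.371077; p = √p² = 6.113189; φ = atan2(cos α − cos β, d − sin α + sin β) = -0.210236 rad; t = (α − φ) mod 2π = 2.060459 rad, q = (φ − β) mod 2π = 6.064049 rad → L = 5.54·(2.060459 + 6.113189 + 6.064049) = 5.54·14.237696 = 78.876839 m
LSR: p² = d² − 2 + 2cos(α−β) + 2d(sin α + sin β) = 58.950431; p = √p² = 7.677918; φ = atan2(−cos α − cos β, d + sin α + sin β) − atan2(−2, p) = 0.163426 rad; t = (φ − α) mod 2π = 4.596389 rad, q = (φ − β) mod 2π = 0.154526 rad → L = 5.54·(4.596389 + 7.677918 + 0.154526) = 5.54·12.428833 = 68.855733 m
RSL: p² = d² − 2 + 2cos(α−β) − 2d(sin α + sin β) = 32.055373; p = √p² = 5.661746; φ = atan2(cos α + cos β, d − sin α − sin β) − atan2(2, p) = -0.218671 rad; t = (α − φ) mod 2π = 2.068894 rad, q = (β − φ) mod 2π = 0.227572 rad → L = 5.54·(2.068894 + 5.661746 + 0.227572) = 5.54·7.958212 = 44.088495 m
RLR: c = (6 − d² + 2cos(α−β) + 2d(sin α − sin β))/8 = -3.671385, |c| > 1 → infeasible
LRL: c = (6 − d² + 2cos(α−β) − 2d(sin α − sin β))/8 = -6.971579, |c| > 1 → infeasible
Shortest: RSL with L = 44.088495 m ≈ 44.0885 m
Convert RSL to answer units (arcs ×180/π): t = 2.068894·180/π = 118.5389°, p = ρ·p = 5.54·5.661746 = 31.3661 m, q = 0.227572·180/π = 13.0389°, L = 44.0885 m.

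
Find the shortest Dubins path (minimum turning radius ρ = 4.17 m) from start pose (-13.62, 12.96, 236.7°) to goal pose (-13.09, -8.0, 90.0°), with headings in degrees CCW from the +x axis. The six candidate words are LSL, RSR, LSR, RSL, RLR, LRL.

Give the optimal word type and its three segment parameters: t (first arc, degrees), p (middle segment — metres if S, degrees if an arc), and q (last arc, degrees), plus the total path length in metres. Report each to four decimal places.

Let ψ = atan2(Δy, Δx) = atan2(-20.96, 0.53) = -88.5515° be the start→goal bearing.
Normalize: d = |goal − start| / ρ = 20.966700/4.17 = 5.027986, α = (θ_start − ψ) mod 360° = 325.2515° = 5.676710 rad, β = (θ_goal − ψ) mod 360° = 178.5515° = 3.116312 rad.
Common terms: sin α = -0.569975, cos α = 0.821662, sin β = 0.025278, cos β = -0.999680, cos(α−β) = -0.835807, d² = 25.280639. Work in radians in the unit-radius frame; every candidate has L = ρ·(t + p + q).
LSL: p² = 2 + d² − 2cos(α−β) + 2d(sin α − sin β) = 22.966404; p = √p² = 4.792328; φ = atan2(cos β − cos α, d + sin α − sin β) = -0.389854 rad; t = (φ − α) mod 2π = 0.216621 rad, q = (β − φ) mod 2π = 3.506166 rad → L = 4.17·(0.216621 + 4.792328 + 3.506166) = 4.17·8.515115 = 35.508029 m
RSR: p² = 2 + d² − 2cos(α−β) + 2d(sin β − sin α) = 34.938103; p = √p² = 5.910846; φ = atan2(cos α − cos β, d − sin α + sin β) = 0.313233 rad; t = (α − φ) mod 2π = 5.363477 rad, q = (φ − β) mod 2π = 3.480106 rad → L = 4.17·(5.363477 + 5.910846 + 3.480106) = 4.17·14.754430 = 61.525971 m
LSR: p² = d² − 2 + 2cos(α−β) + 2d(sin α + sin β) = 16.131568; p = √p² = 4.016412; φ = atan2(−cos α − cos β, d + sin α + sin β) − atan2(−2, p) = 0.501698 rad; t = (φ − α) mod 2π = 1.108174 rad, q = (φ − β) mod 2π = 3.668572 rad → L = 4.17·(1.108174 + 4.016412 + 3.668572) = 4.17·8.793157 = 36.667466 m
RSL: p² = d² − 2 + 2cos(α−β) − 2d(sin α + sin β) = 27.086480; p = √p² = 5.204467; φ = atan2(cos α + cos β, d − sin α − sin β) − atan2(2, p) = -0.398820 rad; t = (α − φ) mod 2π = 6.075530 rad, q = (β − φ) mod 2π = 3.515132 rad → L = 4.17·(6.075530 + 5.204467 + 3.515132) = 4.17·14.795129 = 61.695689 m
RLR: c = (6 − d² + 2cos(α−β) + 2d(sin α − sin β))/8 = -3.367263, |c| > 1 → infeasible
LRL: c = (6 − d² + 2cos(α−β) − 2d(sin α − sin β))/8 = -1.870801, |c| > 1 → infeasible
Shortest: LSL with L = 35.508029 m ≈ 35.5080 m
Convert LSL to answer units (arcs ×180/π): t = 0.216621·180/π = 12.4115°, p = ρ·p = 4.17·4.792328 = 19.9840 m, q = 3.506166·180/π = 200.8885°, L = 35.5080 m.

LSL: t = 12.4115°, p = 19.9840 m, q = 200.8885°, L = 35.5080 m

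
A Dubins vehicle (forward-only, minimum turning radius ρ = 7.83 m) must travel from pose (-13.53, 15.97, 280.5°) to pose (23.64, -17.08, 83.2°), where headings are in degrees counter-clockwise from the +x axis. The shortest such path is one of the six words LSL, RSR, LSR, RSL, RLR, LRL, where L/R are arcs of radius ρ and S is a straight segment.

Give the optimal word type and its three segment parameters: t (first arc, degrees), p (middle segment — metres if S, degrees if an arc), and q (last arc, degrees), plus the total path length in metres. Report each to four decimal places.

LSL: t = 22.3902°, p = 39.9539 m, q = 140.3098°, L = 62.1884 m

Let ψ = atan2(Δy, Δx) = atan2(-33.05, 37.17) = -41.6421° be the start→goal bearing.
Normalize: d = |goal − start| / ρ = 49.738430/7.83 = 6.352290, α = (θ_start − ψ) mod 360° = 322.1421° = 5.622441 rad, β = (θ_goal − ψ) mod 360° = 124.8421° = 2.178907 rad.
Common terms: sin α = -0.613705, cos α = 0.789536, sin β = 0.820729, cos β = -0.571317, cos(α−β) = -0.954761, d² = 40.351587. Work in radians in the unit-radius frame; every candidate has L = ρ·(t + p + q).
LSL: p² = 2 + d² − 2cos(α−β) + 2d(sin α − sin β) = 26.037231; p = √p² = 5.102669; φ = atan2(cos β − cos α, d + sin α − sin β) = -0.269962 rad; t = (φ − α) mod 2π = 0.390783 rad, q = (β − φ) mod 2π = 2.448868 rad → L = 7.83·(0.390783 + 5.102669 + 2.448868) = 7.83·7.942320 = 62.188363 m
RSR: p² = 2 + d² − 2cos(α−β) + 2d(sin β − sin α) = 62.484986; p = √p² = 7.904745; φ = atan2(cos α − cos β, d − sin α + sin β) = 0.173018 rad; t = (α − φ) mod 2π = 5.449423 rad, q = (φ − β) mod 2π = 4.277297 rad → L = 7.83·(5.449423 + 7.904745 + 4.277297) = 7.83·17.631464 = 138.054366 m
LSR: p² = d² − 2 + 2cos(α−β) + 2d(sin α + sin β) = 39.072226; p = √p² = 6.250778; φ = atan2(−cos α − cos β, d + sin α + sin β) − atan2(−2, p) = 0.276411 rad; t = (φ − α) mod 2π = 0.937155 rad, q = (φ − β) mod 2π = 4.380689 rad → L = 7.83·(0.937155 + 6.250778 + 4.380689) = 7.83·11.568622 = 90.582311 m
RSL: p² = d² − 2 + 2cos(α−β) − 2d(sin α + sin β) = 33.811905; p = √p² = 5.814800; φ = atan2(cos α + cos β, d − sin α − sin β) − atan2(2, p) = -0.295780 rad; t = (α − φ) mod 2π = 5.918221 rad, q = (β − φ) mod 2π = 2.474686 rad → L = 7.83·(5.918221 + 5.814800 + 2.474686) = 7.83·14.207708 = 111.246351 m
RLR: c = (6 − d² + 2cos(α−β) + 2d(sin α − sin β))/8 = -6.810623, |c| > 1 → infeasible
LRL: c = (6 − d² + 2cos(α−β) − 2d(sin α − sin β))/8 = -2.254654, |c| > 1 → infeasible
Shortest: LSL with L = 62.188363 m ≈ 62.1884 m
Convert LSL to answer units (arcs ×180/π): t = 0.390783·180/π = 22.3902°, p = ρ·p = 7.83·5.102669 = 39.9539 m, q = 2.448868·180/π = 140.3098°, L = 62.1884 m.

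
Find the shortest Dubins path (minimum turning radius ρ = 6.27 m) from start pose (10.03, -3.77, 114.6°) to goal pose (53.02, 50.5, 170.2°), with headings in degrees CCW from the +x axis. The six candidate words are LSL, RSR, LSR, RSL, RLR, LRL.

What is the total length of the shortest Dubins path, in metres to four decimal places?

Let ψ = atan2(Δy, Δx) = atan2(54.27, 42.99) = 51.6155° be the start→goal bearing.
Normalize: d = |goal − start| / ρ = 69.234190/6.27 = 11.042135, α = (θ_start − ψ) mod 360° = 62.9845° = 1.099287 rad, β = (θ_goal − ψ) mod 360° = 118.5845° = 2.069690 rad.
Common terms: sin α = 0.890884, cos α = 0.454231, sin β = 0.878112, cos β = -0.478455, cos(α−β) = 0.564967, d² = 121.928756. Work in radians in the unit-radius frame; every candidate has L = ρ·(t + p + q).
LSL: p² = 2 + d² − 2cos(α−β) + 2d(sin α − sin β) = 123.080872; p = √p² = 11.094182; φ = atan2(cos β − cos α, d + sin α − sin β) = -0.084169 rad; t = (φ − α) mod 2π = 5.099729 rad, q = (β − φ) mod 2π = 2.153859 rad → L = 6.27·(5.099729 + 11.094182 + 2.153859) = 6.27·18.347770 = 115.040520 m
RSR: p² = 2 + d² − 2cos(α−β) + 2d(sin β − sin α) = 122.516772; p = √p² = 11.068729; φ = atan2(cos α − cos β, d − sin α + sin β) = 0.084363 rad; t = (α − φ) mod 2π = 1.014924 rad, q = (φ − β) mod 2π = 4.297858 rad → L = 6.27·(1.014924 + 11.068729 + 4.297858) = 6.27·16.381512 = 102.712079 m
LSR: p² = d² − 2 + 2cos(α−β) + 2d(sin α + sin β) = 160.125680; p = √p² = 12.654078; φ = atan2(−cos α − cos β, d + sin α + sin β) − atan2(−2, p) = 0.158646 rad; t = (φ − α) mod 2π = 5.342544 rad, q = (φ − β) mod 2π = 4.372141 rad → L = 6.27·(5.342544 + 12.654078 + 4.372141) = 6.27·22.368763 = 140.252141 m
RSL: p² = d² − 2 + 2cos(α−β) − 2d(sin α + sin β) = 81.991701; p = √p² = 9.054927; φ = atan2(cos α + cos β, d − sin α − sin β) − atan2(2, p) = -0.219996 rad; t = (α − φ) mod 2π = 1.319283 rad, q = (β − φ) mod 2π = 2.289686 rad → L = 6.27·(1.319283 + 9.054927 + 2.289686) = 6.27·12.663897 = 79.402633 m
RLR: c = (6 − d² + 2cos(α−β) + 2d(sin α − sin β))/8 = -14.314597, |c| > 1 → infeasible
LRL: c = (6 − d² + 2cos(α−β) − 2d(sin α − sin β))/8 = -14.385109, |c| > 1 → infeasible
Shortest: RSL with L = 79.402633 m ≈ 79.4026 m

79.4026 m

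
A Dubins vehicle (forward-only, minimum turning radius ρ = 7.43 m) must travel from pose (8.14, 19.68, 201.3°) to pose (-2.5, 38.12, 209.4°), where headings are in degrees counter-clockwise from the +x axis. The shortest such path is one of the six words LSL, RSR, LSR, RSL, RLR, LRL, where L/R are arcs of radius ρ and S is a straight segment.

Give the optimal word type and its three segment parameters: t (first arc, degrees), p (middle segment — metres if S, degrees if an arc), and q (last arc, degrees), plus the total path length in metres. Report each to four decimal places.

RSR: t = 78.5129°, p = 21.3999 m, q = 273.3871°, L = 67.0336 m

Let ψ = atan2(Δy, Δx) = atan2(18.44, -10.64) = 119.9852° be the start→goal bearing.
Normalize: d = |goal − start| / ρ = 21.289509/7.43 = 2.865344, α = (θ_start − ψ) mod 360° = 81.3148° = 1.419211 rad, β = (θ_goal − ψ) mod 360° = 89.4148° = 1.560582 rad.
Common terms: sin α = 0.988533, cos α = 0.151006, sin β = 0.999948, cos β = 0.010214, cos(α−β) = 0.990024, d² = 8.210199. Work in radians in the unit-radius frame; every candidate has L = ρ·(t + p + q).
LSL: p² = 2 + d² − 2cos(α−β) + 2d(sin α − sin β) = 8.164736; p = √p² = 2.857400; φ = atan2(cos β − cos α, d + sin α − sin β) = -0.049293 rad; t = (φ − α) mod 2π = 4.814682 rad, q = (β − φ) mod 2π = 1.609875 rad → L = 7.43·(4.814682 + 2.857400 + 1.609875) = 7.43·9.281957 = 68.964942 m
RSR: p² = 2 + d² − 2cos(α−β) + 2d(sin β − sin α) = 8.295567; p = √p² = 2.880203; φ = atan2(cos α − cos β, d − sin α + sin β) = 0.048902 rad; t = (α − φ) mod 2π = 1.370308 rad, q = (φ − β) mod 2π = 4.771505 rad → L = 7.43·(1.370308 + 2.880203 + 4.771505) = 7.43·9.022016 = 67.033581 m
LSR: p² = d² − 2 + 2cos(α−β) + 2d(sin α + sin β) = 19.585610; p = √p² = 4.425563; φ = atan2(−cos α − cos β, d + sin α + sin β) − atan2(−2, p) = 0.391247 rad; t = (φ − α) mod 2π = 5.255221 rad, q = (φ − β) mod 2π = 5.113850 rad → L = 7.43·(5.255221 + 4.425563 + 5.113850) = 7.43·14.794634 = 109.924132 m
RSL: p² = d² − 2 + 2cos(α−β) − 2d(sin α + sin β) = -3.205118 < 0 → infeasible
RLR: c = (6 − d² + 2cos(α−β) + 2d(sin α − sin β))/8 = -0.036946; p = 2π − arccos c = 4.675435 rad; φ = atan2(cos α − cos β, d − sin α + sin β) = 0.048902 rad; t = (α − φ + p/2) mod 2π = 3.708026 rad, q = (α − β − t + p) mod 2π = 0.826037 rad → L = 7.43·(3.708026 + 4.675435 + 0.826037) = 7.43·9.209498 = 68.426568 m
LRL: c = (6 − d² + 2cos(α−β) − 2d(sin α − sin β))/8 = -0.020592; p = 2π − arccos c = 4.691796 rad; φ = atan2(cos β − cos α, d + sin α − sin β) = -0.049293 rad; t = (φ − α + p/2) mod 2π = 0.877395 rad, q = (β − α − t + p) mod 2π = 3.955773 rad → L = 7.43·(0.877395 + 4.691796 + 3.955773) = 7.43·9.524963 = 70.770474 m
Shortest: RSR with L = 67.033581 m ≈ 67.0336 m
Convert RSR to answer units (arcs ×180/π): t = 1.370308·180/π = 78.5129°, p = ρ·p = 7.43·2.880203 = 21.3999 m, q = 4.771505·180/π = 273.3871°, L = 67.0336 m.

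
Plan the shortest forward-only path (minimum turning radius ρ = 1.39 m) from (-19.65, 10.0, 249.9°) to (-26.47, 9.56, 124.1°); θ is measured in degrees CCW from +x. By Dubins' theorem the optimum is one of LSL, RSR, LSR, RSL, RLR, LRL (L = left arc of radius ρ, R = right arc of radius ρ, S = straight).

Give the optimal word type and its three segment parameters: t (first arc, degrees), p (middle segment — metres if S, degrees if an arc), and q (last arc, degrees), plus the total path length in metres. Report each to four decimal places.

RSR: t = 68.0834°, p = 4.3658 m, q = 57.7166°, L = 7.4178 m

Let ψ = atan2(Δy, Δx) = atan2(-0.44, -6.82) = -176.3086° be the start→goal bearing.
Normalize: d = |goal − start| / ρ = 6.834179/1.39 = 4.916675, α = (θ_start − ψ) mod 360° = 66.2086° = 1.155558 rad, β = (θ_goal − ψ) mod 360° = 300.4086° = 5.243119 rad.
Common terms: sin α = 0.915020, cos α = 0.403408, sin β = -0.862438, cos β = 0.506163, cos(α−β) = -0.584958, d² = 24.173697. Work in radians in the unit-radius frame; every candidate has L = ρ·(t + p + q).
LSL: p² = 2 + d² − 2cos(α−β) + 2d(sin α − sin β) = 44.821980; p = √p² = 6.694922; φ = atan2(cos β − cos α, d + sin α − sin β) = 0.015349 rad; t = (φ − α) mod 2π = 5.142976 rad, q = (β − φ) mod 2π = 5.227771 rad → L = 1.39·(5.142976 + 6.694922 + 5.227771) = 1.39·17.065668 = 23.721279 m
RSR: p² = 2 + d² − 2cos(α−β) + 2d(sin β − sin α) = 9.865245; p = √p² = 3.140899; φ = atan2(cos α − cos β, d − sin α + sin β) = -0.032721 rad; t = (α − φ) mod 2π = 1.188280 rad, q = (φ − β) mod 2π = 1.007345 rad → L = 1.39·(1.188280 + 3.140899 + 1.007345) = 1.39·5.336523 = 7.417767 m
LSR: p² = d² − 2 + 2cos(α−β) + 2d(sin α + sin β) = 21.520846; p = √p² = 4.639057; φ = atan2(−cos α − cos β, d + sin α + sin β) − atan2(−2, p) = 0.226009 rad; t = (φ − α) mod 2π = 5.353636 rad, q = (φ − β) mod 2π = 1.266075 rad → L = 1.39·(5.353636 + 4.639057 + 1.266075) = 1.39·11.258768 = 15.649687 m
RSL: p² = d² − 2 + 2cos(α−β) − 2d(sin α + sin β) = 20.486717; p = √p² = 4.526225; φ = atan2(cos α + cos β, d − sin α − sin β) − atan2(2, p) = -0.231210 rad; t = (α − φ) mod 2π = 1.386768 rad, q = (β − φ) mod 2π = 5.474329 rad → L = 1.39·(1.386768 + 4.526225 + 5.474329) = 1.39·11.387323 = 15.828379 m
RLR: c = (6 − d² + 2cos(α−β) + 2d(sin α − sin β))/8 = -0.233156; p = 2π − arccos c = 4.477067 rad; φ = atan2(cos α − cos β, d − sin α + sin β) = -0.032721 rad; t = (α − φ + p/2) mod 2π = 3.426813 rad, q = (α − β − t + p) mod 2π = 3.245878 rad → L = 1.39·(3.426813 + 4.477067 + 3.245878) = 1.39·11.149759 = 15.498165 m
LRL: c = (6 − d² + 2cos(α−β) − 2d(sin α − sin β))/8 = -4.602747, |c| > 1 → infeasible
Shortest: RSR with L = 7.417767 m ≈ 7.4178 m
Convert RSR to answer units (arcs ×180/π): t = 1.188280·180/π = 68.0834°, p = ρ·p = 1.39·3.140899 = 4.3658 m, q = 1.007345·180/π = 57.7166°, L = 7.4178 m.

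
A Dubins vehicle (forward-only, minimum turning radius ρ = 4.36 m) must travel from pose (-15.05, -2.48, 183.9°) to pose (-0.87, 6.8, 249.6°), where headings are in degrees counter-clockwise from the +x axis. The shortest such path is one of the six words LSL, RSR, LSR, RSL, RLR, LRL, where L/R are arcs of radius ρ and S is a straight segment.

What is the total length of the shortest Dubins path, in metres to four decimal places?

Let ψ = atan2(Δy, Δx) = atan2(9.28, 14.18) = 33.2025° be the start→goal bearing.
Normalize: d = |goal − start| / ρ = 16.946705/4.36 = 3.886859, α = (θ_start − ψ) mod 360° = 150.6975° = 2.630168 rad, β = (θ_goal − ψ) mod 360° = 216.3975° = 3.776850 rad.
Common terms: sin α = 0.489420, cos α = -0.872048, sin β = -0.593384, cos β = -0.804919, cos(α−β) = 0.411514, d² = 15.107672. Work in radians in the unit-radius frame; every candidate has L = ρ·(t + p + q).
LSL: p² = 2 + d² − 2cos(α−β) + 2d(sin α − sin β) = 24.702058; p = √p² = 4.970116; φ = atan2(cos β − cos α, d + sin α − sin β) = 0.013507 rad; t = (φ − α) mod 2π = 3.666524 rad, q = (β − φ) mod 2π = 3.763343 rad → L = 4.36·(3.666524 + 4.970116 + 3.763343) = 4.36·12.399983 = 54.063926 m
RSR: p² = 2 + d² − 2cos(α−β) + 2d(sin β − sin α) = 7.867229; p = √p² = 2.804858; φ = atan2(cos α − cos β, d − sin α + sin β) = -0.023935 rad; t = (α − φ) mod 2π = 2.654104 rad, q = (φ − β) mod 2π = 2.482400 rad → L = 4.36·(2.654104 + 2.804858 + 2.482400) = 4.36·7.941362 = 34.624339 m
LSR: p² = d² − 2 + 2cos(α−β) + 2d(sin α + sin β) = 13.122509; p = √p² = 3.622500; φ = atan2(−cos α − cos β, d + sin α + sin β) − atan2(−2, p) = 0.921728 rad; t = (φ − α) mod 2π = 4.574745 rad, q = (φ − β) mod 2π = 3.428064 rad → L = 4.36·(4.574745 + 3.622500 + 3.428064) = 4.36·11.625310 = 50.686351 m
RSL: p² = d² − 2 + 2cos(α−β) − 2d(sin α + sin β) = 14.738892; p = √p² = 3.839126; φ = atan2(cos α + cos β, d − sin α − sin β) − atan2(2, p) = -0.878071 rad; t = (α − φ) mod 2π = 3.508240 rad, q = (β − φ) mod 2π = 4.654921 rad → L = 4.36·(3.508240 + 3.839126 + 4.654921) = 4.36·12.002287 = 52.329971 m
RLR: c = (6 − d² + 2cos(α−β) + 2d(sin α − sin β))/8 = 0.016596; p = 2π − arccos c = 4.728986 rad; φ = atan2(cos α − cos β, d − sin α + sin β) = -0.023935 rad; t = (α − φ + p/2) mod 2π = 5.018597 rad, q = (α − β − t + p) mod 2π = 4.846893 rad → L = 4.36·(5.018597 + 4.728986 + 4.846893) = 4.36·14.594476 = 63.631917 m
LRL: c = (6 − d² + 2cos(α−β) − 2d(sin α − sin β))/8 = -2.087757, |c| > 1 → infeasible
Shortest: RSR with L = 34.624339 m ≈ 34.6243 m

34.6243 m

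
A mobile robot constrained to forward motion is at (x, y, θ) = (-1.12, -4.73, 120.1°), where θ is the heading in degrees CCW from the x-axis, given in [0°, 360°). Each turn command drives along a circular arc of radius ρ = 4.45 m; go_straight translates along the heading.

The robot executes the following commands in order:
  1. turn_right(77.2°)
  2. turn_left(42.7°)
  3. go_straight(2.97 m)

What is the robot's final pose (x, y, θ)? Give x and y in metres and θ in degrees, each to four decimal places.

set_pose: (x, y, θ) = (-1.1200, -4.7300, 120.1000°), ρ = 4.45
turn_right(77.2°): centre at ρ to the right, rotate −77.2° → (-0.2993, 0.7615, 42.9000°)
turn_left(42.7°): centre at ρ to the left, rotate +42.7° → (1.1084, 3.6800, 85.6000°)
go_straight(2.97): x += 2.97·cos θ, y += 2.97·sin θ → (1.3362, 6.6412, 85.6000°)

(1.3362, 6.6412, 85.6000°)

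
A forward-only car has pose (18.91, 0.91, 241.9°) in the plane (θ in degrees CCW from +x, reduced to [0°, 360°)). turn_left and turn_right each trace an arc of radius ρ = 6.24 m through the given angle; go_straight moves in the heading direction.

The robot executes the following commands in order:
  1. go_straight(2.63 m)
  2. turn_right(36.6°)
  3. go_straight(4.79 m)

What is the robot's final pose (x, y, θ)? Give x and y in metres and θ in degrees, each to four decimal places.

(10.5029, -6.1594, 205.3000°)

set_pose: (x, y, θ) = (18.9100, 0.9100, 241.9000°), ρ = 6.24
go_straight(2.63): x += 2.63·cos θ, y += 2.63·sin θ → (17.6712, -1.4100, 241.9000°)
turn_right(36.6°): centre at ρ to the right, rotate −36.6° → (14.8335, -4.1124, 205.3000°)
go_straight(4.79): x += 4.79·cos θ, y += 4.79·sin θ → (10.5029, -6.1594, 205.3000°)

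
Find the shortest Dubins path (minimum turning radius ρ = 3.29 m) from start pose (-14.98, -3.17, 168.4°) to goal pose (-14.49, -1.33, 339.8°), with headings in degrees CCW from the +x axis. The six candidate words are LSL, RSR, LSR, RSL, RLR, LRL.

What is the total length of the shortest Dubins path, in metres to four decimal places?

Let ψ = atan2(Δy, Δx) = atan2(1.84, 0.49) = 75.0880° be the start→goal bearing.
Normalize: d = |goal − start| / ρ = 1.904127/3.29 = 0.578762, α = (θ_start − ψ) mod 360° = 93.3120° = 1.628602 rad, β = (θ_goal − ψ) mod 360° = 264.7120° = 4.620097 rad.
Common terms: sin α = 0.998330, cos α = -0.057774, sin β = -0.995744, cos β = -0.092161, cos(α−β) = -0.988756, d² = 0.334965. Work in radians in the unit-radius frame; every candidate has L = ρ·(t + p + q).
LSL: p² = 2 + d² − 2cos(α−β) + 2d(sin α − sin β) = 6.620667; p = √p² = 2.573066; φ = atan2(cos β − cos α, d + sin α − sin β) = -0.013365 rad; t = (φ − α) mod 2π = 4.641218 rad, q = (β − φ) mod 2π = 4.633461 rad → L = 3.29·(4.641218 + 2.573066 + 4.633461) = 3.29·11.847745 = 38.979082 m
RSR: p² = 2 + d² − 2cos(α−β) + 2d(sin β − sin α) = 2.004290; p = √p² = 1.415729; φ = atan2(cos α − cos β, d − sin α + sin β) = 3.117301 rad; t = (α − φ) mod 2π = 4.794487 rad, q = (φ − β) mod 2π = 4.780389 rad → L = 3.29·(4.794487 + 1.415729 + 4.780389) = 3.29·10.990606 = 36.159093 m
LSR: p² = d² − 2 + 2cos(α−β) + 2d(sin α + sin β) = -3.639554 < 0 → infeasible
RSL: p² = d² − 2 + 2cos(α−β) − 2d(sin α + sin β) = -3.645540 < 0 → infeasible
RLR: c = (6 − d² + 2cos(α−β) + 2d(sin α − sin β))/8 = 0.749464; p = 2π − arccos c = 5.559641 rad; φ = atan2(cos α − cos β, d − sin α + sin β) = 3.117301 rad; t = (α − φ + p/2) mod 2π = 1.291122 rad, q = (α − β − t + p) mod 2π = 1.277024 rad → L = 3.29·(1.291122 + 5.559641 + 1.277024) = 3.29·8.127787 = 26.740420 m
LRL: c = (6 − d² + 2cos(α−β) − 2d(sin α − sin β))/8 = 0.172417; p = 2π − arccos c = 4.885672 rad; φ = atan2(cos β − cos α, d + sin α − sin β) = -0.013365 rad; t = (φ − α + p/2) mod 2π = 0.800869 rad, q = (β − α − t + p) mod 2π = 0.793112 rad → L = 3.29·(0.800869 + 4.885672 + 0.793112) = 3.29·6.479652 = 21.318055 m
Shortest: LRL with L = 21.318055 m ≈ 21.3181 m

21.3181 m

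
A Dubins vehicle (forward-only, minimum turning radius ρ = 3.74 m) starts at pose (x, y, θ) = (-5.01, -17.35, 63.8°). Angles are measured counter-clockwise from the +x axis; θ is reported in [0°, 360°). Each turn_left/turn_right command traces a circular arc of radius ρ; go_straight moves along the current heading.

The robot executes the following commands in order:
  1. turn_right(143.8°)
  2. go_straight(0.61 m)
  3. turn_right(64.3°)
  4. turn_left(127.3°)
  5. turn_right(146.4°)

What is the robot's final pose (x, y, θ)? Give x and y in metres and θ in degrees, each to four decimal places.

(1.6981, -36.4136, 196.6000°)

set_pose: (x, y, θ) = (-5.0100, -17.3500, 63.8000°), ρ = 3.74
turn_right(143.8°): centre at ρ to the right, rotate −143.8° → (2.0289, -18.3518, -80.0000° ≡ 280.0000°)
go_straight(0.61): x += 0.61·cos θ, y += 0.61·sin θ → (2.1349, -18.9525, 280.0000°)
turn_right(64.3°): centre at ρ to the right, rotate −64.3° → (0.6341, -22.6392, 215.7000°)
turn_left(127.3°): centre at ρ to the left, rotate +127.3° → (1.7231, -29.2529, 343.0000°)
turn_right(146.4°): centre at ρ to the right, rotate −146.4° → (1.6981, -36.4136, 196.6000°)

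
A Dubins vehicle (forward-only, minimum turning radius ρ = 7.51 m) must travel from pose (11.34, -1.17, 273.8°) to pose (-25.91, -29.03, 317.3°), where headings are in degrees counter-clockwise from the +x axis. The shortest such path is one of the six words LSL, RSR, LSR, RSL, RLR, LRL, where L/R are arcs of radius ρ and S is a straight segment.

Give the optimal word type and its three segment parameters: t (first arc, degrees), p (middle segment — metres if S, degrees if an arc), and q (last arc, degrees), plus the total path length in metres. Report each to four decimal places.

Let ψ = atan2(Δy, Δx) = atan2(-27.86, -37.25) = -143.2065° be the start→goal bearing.
Normalize: d = |goal − start| / ρ = 46.516041/7.51 = 6.193880, α = (θ_start − ψ) mod 360° = 57.0065° = 0.994951 rad, β = (θ_goal − ψ) mod 360° = 100.5065° = 1.754169 rad.
Common terms: sin α = 0.838732, cos α = 0.544544, sin β = 0.983234, cos β = -0.182347, cos(α−β) = 0.725374, d² = 38.364154. Work in radians in the unit-radius frame; every candidate has L = ρ·(t + p + q).
LSL: p² = 2 + d² − 2cos(α−β) + 2d(sin α − sin β) = 37.123346; p = √p² = 6.092893; φ = atan2(cos β − cos α, d + sin α − sin β) = -0.119586 rad; t = (φ − α) mod 2π = 5.168648 rad, q = (β − φ) mod 2π = 1.873755 rad → L = 7.51·(5.168648 + 6.092893 + 1.873755) = 7.51·13.135297 = 98.646077 m
RSR: p² = 2 + d² − 2cos(α−β) + 2d(sin β − sin α) = 40.703464; p = √p² = 6.379927; φ = atan2(cos α − cos β, d − sin α + sin β) = 0.114182 rad; t = (α − φ) mod 2π = 0.880769 rad, q = (φ − β) mod 2π = 4.643198 rad → L = 7.51·(0.880769 + 6.379927 + 4.643198) = 7.51·11.903894 = 89.398242 m
LSR: p² = d² − 2 + 2cos(α−β) + 2d(sin α + sin β) = 60.384986; p = √p² = 7.770778; φ = atan2(−cos α − cos β, d + sin α + sin β) − atan2(−2, p) = 0.206753 rad; t = (φ − α) mod 2π = 5.494987 rad, q = (φ − β) mod 2π = 4.735769 rad → L = 7.51·(5.494987 + 7.770778 + 4.735769) = 7.51·18.001534 = 135.191523 m
RSL: p² = d² − 2 + 2cos(α−β) − 2d(sin α + sin β) = 15.244819; p = √p² = 3.904461; φ = atan2(cos α + cos β, d − sin α − sin β) − atan2(2, p) = -0.390730 rad; t = (α − φ) mod 2π = 1.385680 rad, q = (β − φ) mod 2π = 2.144898 rad → L = 7.51·(1.385680 + 3.904461 + 2.144898) = 7.51·7.435040 = 55.837150 m
RLR: c = (6 − d² + 2cos(α−β) + 2d(sin α − sin β))/8 = -4.087933, |c| > 1 → infeasible
LRL: c = (6 − d² + 2cos(α−β) − 2d(sin α − sin β))/8 = -3.640418, |c| > 1 → infeasible
Shortest: RSL with L = 55.837150 m ≈ 55.8371 m
Convert RSL to answer units (arcs ×180/π): t = 1.385680·180/π = 79.3936°, p = ρ·p = 7.51·3.904461 = 29.3225 m, q = 2.144898·180/π = 122.8936°, L = 55.8371 m.

RSL: t = 79.3936°, p = 29.3225 m, q = 122.8936°, L = 55.8371 m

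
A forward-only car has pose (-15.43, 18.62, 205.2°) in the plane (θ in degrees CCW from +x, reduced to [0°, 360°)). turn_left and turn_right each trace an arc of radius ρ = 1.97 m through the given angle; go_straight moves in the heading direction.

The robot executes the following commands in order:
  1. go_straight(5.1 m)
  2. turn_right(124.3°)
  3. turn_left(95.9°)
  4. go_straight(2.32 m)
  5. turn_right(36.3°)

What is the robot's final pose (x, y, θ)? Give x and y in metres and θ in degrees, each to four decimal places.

(-28.1233, 21.3974, 140.5000°)

set_pose: (x, y, θ) = (-15.4300, 18.6200, 205.2000°), ρ = 1.97
go_straight(5.1): x += 5.1·cos θ, y += 5.1·sin θ → (-20.0446, 16.4485, 205.2000°)
turn_right(124.3°): centre at ρ to the right, rotate −124.3° → (-22.8286, 18.5426, 80.9000°)
turn_left(95.9°): centre at ρ to the left, rotate +95.9° → (-24.6638, 20.8211, 176.8000°)
go_straight(2.32): x += 2.32·cos θ, y += 2.32·sin θ → (-26.9802, 20.9506, 176.8000°)
turn_right(36.3°): centre at ρ to the right, rotate −36.3° → (-28.1233, 21.3974, 140.5000°)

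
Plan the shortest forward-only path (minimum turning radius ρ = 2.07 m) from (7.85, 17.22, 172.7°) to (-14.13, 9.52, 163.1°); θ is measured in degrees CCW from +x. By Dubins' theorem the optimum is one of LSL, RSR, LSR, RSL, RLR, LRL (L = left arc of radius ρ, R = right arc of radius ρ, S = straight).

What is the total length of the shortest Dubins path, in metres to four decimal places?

Let ψ = atan2(Δy, Δx) = atan2(-7.70, -21.98) = -160.6937° be the start→goal bearing.
Normalize: d = |goal − start| / ρ = 23.289706/2.07 = 11.251066, α = (θ_start − ψ) mod 360° = 333.3937° = 5.818818 rad, β = (θ_goal − ψ) mod 360° = 323.7937° = 5.651266 rad.
Common terms: sin α = -0.447857, cos α = 0.894105, sin β = -0.590694, cos β = 0.806895, cos(α−β) = 0.985996, d² = 126.586478. Work in radians in the unit-radius frame; every candidate has L = ρ·(t + p + q).
LSL: p² = 2 + d² − 2cos(α−β) + 2d(sin α − sin β) = 129.828623; p = √p² = 11.394236; φ = atan2(cos β − cos α, d + sin α − sin β) = -0.007654 rad; t = (φ − α) mod 2π = 0.456714 rad, q = (β − φ) mod 2π = 5.658920 rad → L = 2.07·(0.456714 + 11.394236 + 5.658920) = 2.07·17.509870 = 36.245431 m
RSR: p² = 2 + d² − 2cos(α−β) + 2d(sin β − sin α) = 123.400349; p = √p² = 11.108571; φ = atan2(cos α − cos β, d − sin α + sin β) = 0.007851 rad; t = (α − φ) mod 2π = 5.810967 rad, q = (φ − β) mod 2π = 0.639770 rad → L = 2.07·(5.810967 + 11.108571 + 0.639770) = 2.07·17.559308 = 36.347767 m
LSR: p² = d² − 2 + 2cos(α−β) + 2d(sin α + sin β) = 103.188841; p = √p² = 10.158191; φ = atan2(−cos α − cos β, d + sin α + sin β) − atan2(−2, p) = 0.029354 rad; t = (φ − α) mod 2π = 0.493721 rad, q = (φ − β) mod 2π = 0.661273 rad → L = 2.07·(0.493721 + 10.158191 + 0.661273) = 2.07·11.313185 = 23.418293 m
RSL: p² = d² − 2 + 2cos(α−β) − 2d(sin α + sin β) = 149.928099; p = √p² = 12.244513; φ = atan2(cos α + cos β, d − sin α − sin β) − atan2(2, p) = -0.024373 rad; t = (α − φ) mod 2π = 5.843191 rad, q = (β − φ) mod 2π = 5.675639 rad → L = 2.07·(5.843191 + 12.244513 + 5.675639) = 2.07·23.763343 = 49.190120 m
RLR: c = (6 − d² + 2cos(α−β) + 2d(sin α − sin β))/8 = -14.425044, |c| > 1 → infeasible
LRL: c = (6 − d² + 2cos(α−β) − 2d(sin α − sin β))/8 = -15.228578, |c| > 1 → infeasible
Shortest: LSR with L = 23.418293 m ≈ 23.4183 m

23.4183 m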